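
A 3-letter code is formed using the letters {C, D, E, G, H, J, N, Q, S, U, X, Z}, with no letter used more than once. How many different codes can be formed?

This is a permutation of 3 out of 12: P(12,3) = 12!/9!.
That product is 12 × 11 × 10 = 1320.

1320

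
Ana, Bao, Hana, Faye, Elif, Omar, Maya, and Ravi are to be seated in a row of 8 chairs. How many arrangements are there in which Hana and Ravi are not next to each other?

There are 8! = 40320 arrangements in all. If Hana and Ravi are adjacent, merging them into one block gives 2·(7)! = 10080 arrangements.
Complementary counting: 40320 − 10080 = 30240.

30240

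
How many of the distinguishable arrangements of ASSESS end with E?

With the last slot taken by E, it remains to arrange the other 5 letters (ASSSS).
Those 5 letters have S appearing 4 times, giving (5)!/(4!) = 5.

5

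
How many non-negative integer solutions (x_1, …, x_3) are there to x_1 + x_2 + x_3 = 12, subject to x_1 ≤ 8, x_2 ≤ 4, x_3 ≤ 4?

By stars and bars, unrestricted non-negative solutions to x_1+…+x_3 = 12 number C(12+2,2) = 91.
Subtract solutions that violate a single cap (substitute x_i' = x_i − (cap_i+1)): x_1 ≥ 9 gives C(5,2) = 10; x_2 ≥ 5 gives C(9,2) = 36; x_3 ≥ 5 gives C(9,2) = 36. Together 82.
Add back pairs where two caps are both exceeded: 0 + 0 + 6 = 6.
By inclusion–exclusion the count is 91 − 82 + 6 = 15.

15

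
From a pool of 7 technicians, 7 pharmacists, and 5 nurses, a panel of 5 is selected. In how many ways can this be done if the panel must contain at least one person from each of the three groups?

Total 5-person selections from all 19: C(19,5) = 11628.
Selections missing a whole group: no technicians → C(12,5) = 792; no pharmacists → C(12,5) = 792; no nurses → C(14,5) = 2002.
Add back selections omitting two groups (i.e. drawn from a single group): C(7,5) + C(7,5) + C(5,5) = 43.
By inclusion–exclusion: 11628 − 3586 + 43 = 8085.

8085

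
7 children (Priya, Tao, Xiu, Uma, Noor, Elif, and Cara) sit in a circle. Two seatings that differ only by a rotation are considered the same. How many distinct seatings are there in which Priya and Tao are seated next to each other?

Treat {Priya, Tao} as one unit (2 internal orders) and seat the resulting 6 units around the table: (5)! circular arrangements.
So 2 × (5)! = 2 × 120 = 240.

240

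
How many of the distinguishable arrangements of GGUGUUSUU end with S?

56

Fix S in the last position and arrange the remaining 8 letters.
Those 8 letters have G appearing 3 times and U appearing 5 times, giving (8)!/(5!·3!) = 56.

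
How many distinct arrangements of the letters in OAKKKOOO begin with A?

35

With the first slot taken by A, it remains to arrange the other 7 letters (OKKKOOO).
Those 7 letters have K appearing 3 times and O appearing 4 times, giving (7)!/(4!·3!) = 35.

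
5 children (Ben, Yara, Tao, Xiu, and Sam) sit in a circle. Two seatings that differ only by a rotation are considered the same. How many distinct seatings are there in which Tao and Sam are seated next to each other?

12

Treat {Tao, Sam} as one unit (2 internal orders) and seat the resulting 4 units around the table: (3)! circular arrangements.
So 2 × (3)! = 2 × 6 = 12.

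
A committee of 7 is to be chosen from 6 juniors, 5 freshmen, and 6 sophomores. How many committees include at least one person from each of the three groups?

Unrestricted: C(17,7) = 19448 ways to pick any 7 of the 17.
Selections missing a whole group: no juniors → C(11,7) = 330; no freshmen → C(12,7) = 792; no sophomores → C(11,7) = 330.
Add back selections omitting two groups (i.e. drawn from a single group): C(6,7) + C(5,7) + C(6,7) = 0.
By inclusion–exclusion: 19448 − 1452 + 0 = 17996.

17996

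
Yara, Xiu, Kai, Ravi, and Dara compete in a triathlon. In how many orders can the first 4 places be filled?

120

There are 5 choices for 1st place, 4 for 2nd, and so on down to 2 for position 4.
That gives 5 × 4 × 3 × 2 = 120.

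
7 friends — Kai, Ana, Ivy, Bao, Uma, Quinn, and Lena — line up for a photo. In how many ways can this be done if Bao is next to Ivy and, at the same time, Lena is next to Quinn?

480

Treat {Bao,Ivy} as one block (2 orders) and {Lena,Quinn} as another (2 orders).
That leaves 5 units to arrange: 2 × 2 × 5! = 4 × 120 = 480.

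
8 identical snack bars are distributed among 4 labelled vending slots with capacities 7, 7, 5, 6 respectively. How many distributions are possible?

Ignoring the caps, the number of non-negative solutions to x_1+…+x_4 = 8 is C(11,3) = 165.
Subtract solutions that violate a single cap (substitute x_i' = x_i − (cap_i+1)): x_1 ≥ 8 gives C(3,3) = 1; x_2 ≥ 8 gives C(3,3) = 1; x_3 ≥ 6 gives C(5,3) = 10; x_4 ≥ 7 gives C(4,3) = 4. Together 16.
No two caps can be exceeded simultaneously, so the pair terms are all 0.
By inclusion–exclusion the count is 165 − 16 + 0 = 149.

149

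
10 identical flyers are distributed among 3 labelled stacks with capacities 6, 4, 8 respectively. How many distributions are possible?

Ignoring the caps, the number of non-negative solutions to x_1+…+x_3 = 10 is C(12,2) = 66.
Subtract solutions that violate a single cap (substitute x_i' = x_i − (cap_i+1)): x_1 ≥ 7 gives C(5,2) = 10; x_2 ≥ 5 gives C(7,2) = 21; x_3 ≥ 9 gives C(3,2) = 3. Together 34.
No two caps can be exceeded simultaneously, so the pair terms are all 0.
By inclusion–exclusion the count is 66 − 34 + 0 = 32.

32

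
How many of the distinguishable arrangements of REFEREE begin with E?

60

With the first slot taken by E, it remains to arrange the other 6 letters (RFEREE).
Those 6 letters have E appearing 3 times and R appearing twice, giving (6)!/(3!·2!) = 60.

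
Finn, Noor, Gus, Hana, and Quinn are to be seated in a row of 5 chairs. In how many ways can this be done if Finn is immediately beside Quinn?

Treat {Finn, Quinn} as a single unit. There are 4 units to order, and the pair itself can be ordered 2 ways.
So the count is 2·(4)! = 48.

48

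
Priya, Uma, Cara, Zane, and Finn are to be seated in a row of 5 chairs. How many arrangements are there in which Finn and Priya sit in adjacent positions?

Place the 3 others and the Finn-Priya pair as 4 objects in a line; the pair has 2 internal arrangements.
That gives 2 × 4! = 2 × 24 = 48.

48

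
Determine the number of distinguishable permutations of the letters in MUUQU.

20

MUUQU has 5 letters with U appearing 3 times.
The number of distinct arrangements is 5!/(3!) = 120/6 = 20.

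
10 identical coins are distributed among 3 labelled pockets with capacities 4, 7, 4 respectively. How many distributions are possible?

19

Ignoring the caps, the number of non-negative solutions to x_1+…+x_3 = 10 is C(12,2) = 66.
Subtract solutions that violate a single cap (substitute x_i' = x_i − (cap_i+1)): x_1 ≥ 5 gives C(7,2) = 21; x_2 ≥ 8 gives C(4,2) = 6; x_3 ≥ 5 gives C(7,2) = 21. Together 48.
Add back pairs where two caps are both exceeded: 0 + 1 + 0 = 1.
By inclusion–exclusion the count is 66 − 48 + 1 = 19.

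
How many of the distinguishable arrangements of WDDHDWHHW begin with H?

Fix H in the first position and arrange the remaining 8 letters.
Those 8 letters have D appearing 3 times, H appearing twice, and W appearing 3 times, giving (8)!/(3!·3!·2!) = 560.

560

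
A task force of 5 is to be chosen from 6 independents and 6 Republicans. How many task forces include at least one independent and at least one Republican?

780

Unrestricted: C(12,5) = 792 ways to pick any 5 of the 12.
Subtract selections that omit an entire group: no independents → C(6,5) = 6; no Republicans → C(6,5) = 6.
Both groups omitted at once is impossible, so 792 − 12 = 780.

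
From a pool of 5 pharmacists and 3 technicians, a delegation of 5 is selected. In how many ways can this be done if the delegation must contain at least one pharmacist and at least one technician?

55

Total 5-person selections from all 8: C(8,5) = 56.
Subtract selections that omit an entire group: no pharmacists → C(3,5) = 0; no technicians → C(5,5) = 1.
Both groups omitted at once is impossible, so 56 − 1 = 55.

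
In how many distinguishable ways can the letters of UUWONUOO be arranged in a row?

1120

The 8 letters of UUWONUOO have repeats: O appearing 3 times and U appearing 3 times.
So there are 8! / (3!·3!) = 1120 distinguishable arrangements.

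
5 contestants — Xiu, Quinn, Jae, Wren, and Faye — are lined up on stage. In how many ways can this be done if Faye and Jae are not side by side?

There are 5! = 120 arrangements in all. If Faye and Jae are adjacent, merging them into one block gives 2·(4)! = 48 arrangements.
So 120 − 48 = 72 arrangements keep them apart.

72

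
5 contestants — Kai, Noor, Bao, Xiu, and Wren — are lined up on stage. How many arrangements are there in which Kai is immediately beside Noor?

Treat {Kai, Noor} as a single unit. There are 4 units to order, and the pair itself can be ordered 2 ways.
So the count is 2·(4)! = 48.

48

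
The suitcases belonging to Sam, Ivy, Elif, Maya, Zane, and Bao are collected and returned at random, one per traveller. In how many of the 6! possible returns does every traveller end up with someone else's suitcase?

265

Let Aᵢ be the assignments in which traveller i gets their own suitcase. We want the size of the complement of A₁∪…∪A_6.
By inclusion–exclusion this is Σ_{j=0}^{6} (−1)^j C(6,j)·(6−j)!.
Computing: 720 − 720 + 360 − 120 + 30 − 6 + 1 = 265.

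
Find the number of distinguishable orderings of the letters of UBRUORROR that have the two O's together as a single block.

840

Treat the 2 copies of O as a single block. The multiset to arrange is then {OO, B, R, R, R, R, U, U}, 8 items in all.
That gives (8)!/(4!·2!) = 840 arrangements.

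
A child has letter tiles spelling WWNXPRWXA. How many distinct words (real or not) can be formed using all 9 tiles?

30240

The 9 letters of WWNXPRWXA have repeats: W appearing 3 times and X appearing twice.
So there are 9! / (3!·2!) = 30240 distinguishable arrangements.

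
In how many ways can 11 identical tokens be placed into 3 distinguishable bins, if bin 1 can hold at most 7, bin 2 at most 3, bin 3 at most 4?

Without the upper bounds there are C(13,2) = 78 ways to split 11 among 3 bins.
Subtract solutions that violate a single cap (substitute x_i' = x_i − (cap_i+1)): x_1 ≥ 8 gives C(5,2) = 10; x_2 ≥ 4 gives C(9,2) = 36; x_3 ≥ 5 gives C(8,2) = 28. Together 74.
Add back pairs where two caps are both exceeded: 0 + 0 + 6 = 6.
By inclusion–exclusion the count is 78 − 74 + 6 = 10.

10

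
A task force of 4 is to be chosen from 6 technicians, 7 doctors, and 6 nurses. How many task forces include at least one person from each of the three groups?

2016

Unrestricted: C(19,4) = 3876 ways to pick any 4 of the 19.
Selections missing a whole group: no technicians → C(13,4) = 715; no doctors → C(12,4) = 495; no nurses → C(13,4) = 715.
Add back selections omitting two groups (i.e. drawn from a single group): C(6,4) + C(7,4) + C(6,4) = 65.
By inclusion–exclusion: 3876 − 1925 + 65 = 2016.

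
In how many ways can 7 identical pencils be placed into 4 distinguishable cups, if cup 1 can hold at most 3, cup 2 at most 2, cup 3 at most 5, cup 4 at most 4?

Without the upper bounds there are C(10,3) = 120 ways to split 7 among 4 cups.
Subtract solutions that violate a single cap (substitute x_i' = x_i − (cap_i+1)): x_1 ≥ 4 gives C(6,3) = 20; x_2 ≥ 3 gives C(7,3) = 35; x_3 ≥ 6 gives C(4,3) = 4; x_4 ≥ 5 gives C(5,3) = 10. Together 69.
Add back pairs where two caps are both exceeded: 1 + 0 + 0 + 0 + 0 + 0 = 1.
By inclusion–exclusion the count is 120 − 69 + 1 = 52.

52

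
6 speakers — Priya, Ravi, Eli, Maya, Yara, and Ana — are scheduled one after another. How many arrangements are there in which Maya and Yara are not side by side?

480

There are 6! = 720 arrangements in all. If Maya and Yara are adjacent, merging them into one block gives 2·(5)! = 240 arrangements.
So 720 − 240 = 480 arrangements keep them apart.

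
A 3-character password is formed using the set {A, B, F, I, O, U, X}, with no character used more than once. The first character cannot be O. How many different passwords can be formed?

The first character has 7−1 = 6 choices (anything except O).
The remaining 2 characters are filled from the other 6 symbols without repetition: 6 × 5 = 30.
Total: 6 × 30 = 180.

180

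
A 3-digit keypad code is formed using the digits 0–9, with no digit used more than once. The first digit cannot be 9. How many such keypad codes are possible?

648

The first digit has 10−1 = 9 choices (anything except 9).
The remaining 2 digits are filled from the other 9 symbols without repetition: 9 × 8 = 72.
Total: 9 × 72 = 648.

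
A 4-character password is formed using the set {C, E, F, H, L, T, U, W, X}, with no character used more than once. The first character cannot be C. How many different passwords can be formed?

The first character has 9−1 = 8 choices (anything except C).
The remaining 3 characters are filled from the other 8 symbols without repetition: 8 × 7 × 6 = 336.
Total: 8 × 336 = 2688.

2688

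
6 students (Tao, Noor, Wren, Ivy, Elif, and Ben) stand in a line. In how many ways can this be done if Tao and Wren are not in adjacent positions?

There are 6! = 720 arrangements in all. If Tao and Wren are adjacent, merging them into one block gives 2·(5)! = 240 arrangements.
Complementary counting: 720 − 240 = 480.

480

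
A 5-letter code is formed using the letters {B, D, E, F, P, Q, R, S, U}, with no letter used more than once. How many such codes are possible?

15120

Choose and order 5 of the 9 symbols: the first letter has 9 options, the next 8, and so on down to 5.
That product is 9 × 8 × 7 × 6 × 5 = 15120.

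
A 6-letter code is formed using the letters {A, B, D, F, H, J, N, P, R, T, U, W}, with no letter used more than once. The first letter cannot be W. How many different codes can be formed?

The first letter has 12−1 = 11 choices (anything except W).
The remaining 5 letters are filled from the other 11 symbols without repetition: 11 × 10 × 9 × 8 × 7 = 55440.
Total: 11 × 55440 = 609840.

609840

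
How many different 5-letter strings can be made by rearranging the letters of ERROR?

The 5 letters of ERROR have repeats: R appearing 3 times.
So there are 5! / (3!) = 20 distinguishable arrangements.

20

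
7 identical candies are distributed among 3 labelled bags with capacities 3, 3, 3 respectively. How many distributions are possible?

6

Ignoring the caps, the number of non-negative solutions to x_1+…+x_3 = 7 is C(9,2) = 36.
Subtract solutions that violate a single cap (substitute x_i' = x_i − (cap_i+1)): x_1 ≥ 4 gives C(5,2) = 10; x_2 ≥ 4 gives C(5,2) = 10; x_3 ≥ 4 gives C(5,2) = 10. Together 30.
No two caps can be exceeded simultaneously, so the pair terms are all 0.
By inclusion–exclusion the count is 36 − 30 + 0 = 6.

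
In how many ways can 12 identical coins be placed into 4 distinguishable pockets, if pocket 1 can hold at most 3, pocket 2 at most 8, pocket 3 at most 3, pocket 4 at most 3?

44

Ignoring the caps, the number of non-negative solutions to x_1+…+x_4 = 12 is C(15,3) = 455.
Subtract solutions that violate a single cap (substitute x_i' = x_i − (cap_i+1)): x_1 ≥ 4 gives C(11,3) = 165; x_2 ≥ 9 gives C(6,3) = 20; x_3 ≥ 4 gives C(11,3) = 165; x_4 ≥ 4 gives C(11,3) = 165. Together 515.
Add back pairs where two caps are both exceeded: 0 + 35 + 35 + 0 + 0 + 35 = 105.
Subtract triples: 0 + 0 + 1 + 0 = 1.
By inclusion–exclusion the count is 455 − 515 + 105 − 1 = 44.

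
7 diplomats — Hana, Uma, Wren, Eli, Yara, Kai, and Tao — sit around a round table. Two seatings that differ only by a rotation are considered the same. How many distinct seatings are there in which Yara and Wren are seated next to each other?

240

Treat {Yara, Wren} as one unit (2 internal orders) and seat the resulting 6 units around the table: (5)! circular arrangements.
So 2 × (5)! = 2 × 120 = 240.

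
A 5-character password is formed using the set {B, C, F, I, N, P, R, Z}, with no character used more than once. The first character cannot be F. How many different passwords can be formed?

The first character has 8−1 = 7 choices (anything except F).
The remaining 4 characters are filled from the other 7 symbols without repetition: 7 × 6 × 5 × 4 = 840.
Total: 7 × 840 = 5880.

5880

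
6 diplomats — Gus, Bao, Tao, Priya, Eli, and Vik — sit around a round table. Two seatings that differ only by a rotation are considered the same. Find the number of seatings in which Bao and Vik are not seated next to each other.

72

All circular seatings of 6 people number (5)! = 120.
Those with Bao next to Vik: fuse the pair into one unit and seat 5 units around a circle — 2·(4)! = 48.
Subtracting, 120 − 48 = 72.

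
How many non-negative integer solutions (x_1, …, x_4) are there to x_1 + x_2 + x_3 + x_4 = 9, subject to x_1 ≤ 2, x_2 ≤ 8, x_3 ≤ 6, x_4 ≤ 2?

By stars and bars, unrestricted non-negative solutions to x_1+…+x_4 = 9 number C(9+3,3) = 220.
Subtract solutions that violate a single cap (substitute x_i' = x_i − (cap_i+1)): x_1 ≥ 3 gives C(9,3) = 84; x_2 ≥ 9 gives C(3,3) = 1; x_3 ≥ 7 gives C(5,3) = 10; x_4 ≥ 3 gives C(9,3) = 84. Together 179.
Add back pairs where two caps are both exceeded: 0 + 0 + 20 + 0 + 0 + 0 = 20.
By inclusion–exclusion the count is 220 − 179 + 20 = 61.

61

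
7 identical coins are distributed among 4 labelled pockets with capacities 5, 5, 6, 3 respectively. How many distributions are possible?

91

By stars and bars, unrestricted non-negative solutions to x_1+…+x_4 = 7 number C(7+3,3) = 120.
Subtract solutions that violate a single cap (substitute x_i' = x_i − (cap_i+1)): x_1 ≥ 6 gives C(4,3) = 4; x_2 ≥ 6 gives C(4,3) = 4; x_3 ≥ 7 gives C(3,3) = 1; x_4 ≥ 4 gives C(6,3) = 20. Together 29.
No two caps can be exceeded simultaneously, so the pair terms are all 0.
By inclusion–exclusion the count is 120 − 29 + 0 = 91.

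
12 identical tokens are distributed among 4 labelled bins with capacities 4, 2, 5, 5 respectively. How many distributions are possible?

31

Without the upper bounds there are C(15,3) = 455 ways to split 12 among 4 bins.
Subtract solutions that violate a single cap (substitute x_i' = x_i − (cap_i+1)): x_1 ≥ 5 gives C(10,3) = 120; x_2 ≥ 3 gives C(12,3) = 220; x_3 ≥ 6 gives C(9,3) = 84; x_4 ≥ 6 gives C(9,3) = 84. Together 508.
Add back pairs where two caps are both exceeded: 35 + 4 + 4 + 20 + 20 + 1 = 84.
By inclusion–exclusion the count is 455 − 508 + 84 = 31.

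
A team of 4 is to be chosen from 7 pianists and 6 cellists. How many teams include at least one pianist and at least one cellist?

665

With no constraint there are C(13,4) = 715 possible selections.
Subtract selections that omit an entire group: no pianists → C(6,4) = 15; no cellists → C(7,4) = 35.
Both groups omitted at once is impossible, so 715 − 50 = 665.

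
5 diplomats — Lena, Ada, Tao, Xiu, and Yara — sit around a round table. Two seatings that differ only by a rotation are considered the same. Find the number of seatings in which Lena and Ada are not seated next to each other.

Without the restriction there are (4)! = 24 seatings.
Those with Lena next to Ada: fuse the pair into one unit and seat 4 units around a circle — 2·(3)! = 12.
Subtracting, 24 − 12 = 12.

12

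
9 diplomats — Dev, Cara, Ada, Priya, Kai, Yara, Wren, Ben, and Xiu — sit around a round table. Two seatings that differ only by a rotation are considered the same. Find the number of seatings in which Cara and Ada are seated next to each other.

10080

Treat {Cara, Ada} as one unit (2 internal orders) and seat the resulting 8 units around the table: (7)! circular arrangements.
So 2 × (7)! = 2 × 5040 = 10080.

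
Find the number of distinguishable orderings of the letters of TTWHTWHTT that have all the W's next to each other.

168

Treat the 2 copies of W as a single block. The multiset to arrange is then {WW, H, H, T, T, T, T, T}, 8 items in all.
That gives (8)!/(5!·2!) = 168 arrangements.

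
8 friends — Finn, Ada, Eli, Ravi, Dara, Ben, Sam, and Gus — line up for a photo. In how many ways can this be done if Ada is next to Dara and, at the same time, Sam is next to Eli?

2880

Treat {Ada,Dara} as one block (2 orders) and {Sam,Eli} as another (2 orders).
That leaves 6 units to arrange: 2 × 2 × 6! = 4 × 720 = 2880.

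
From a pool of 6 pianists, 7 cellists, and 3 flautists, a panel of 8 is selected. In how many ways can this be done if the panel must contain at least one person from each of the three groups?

With no constraint there are C(16,8) = 12870 possible selections.
Subtract selections that omit an entire group: no pianists → C(10,8) = 45; no cellists → C(9,8) = 9; no flautists → C(13,8) = 1287.
Add back selections omitting two groups (i.e. drawn from a single group): C(6,8) + C(7,8) + C(3,8) = 0.
By inclusion–exclusion: 12870 − 1341 + 0 = 11529.

11529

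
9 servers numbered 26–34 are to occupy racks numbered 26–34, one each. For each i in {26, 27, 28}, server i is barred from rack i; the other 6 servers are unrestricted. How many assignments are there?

256320

Let Aᵢ (for i ∈ {26, 27, 28}) be the placements that put server i in its forbidden rack. Any j of these fix j positions, leaving (9−j)! ways to fill the rest, and there are C(3,j) ways to pick which j.
By inclusion–exclusion, the number of valid placements is Σ_{j=0}^{3} (−1)^j C(3,j)·(9−j)!.
Computing: 362880 − 120960 + 15120 − 720 = 256320.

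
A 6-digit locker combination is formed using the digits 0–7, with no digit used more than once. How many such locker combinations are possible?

20160

This is a permutation of 6 out of 8: P(8,6) = 8!/2!.
8 × 7 × 6 × 5 × 4 × 3 = 20160.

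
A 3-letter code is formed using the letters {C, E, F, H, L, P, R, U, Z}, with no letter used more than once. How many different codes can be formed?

Choose and order 3 of the 9 symbols: the first letter has 9 options, the next 8, then 7.
That product is 9 × 8 × 7 = 504.

504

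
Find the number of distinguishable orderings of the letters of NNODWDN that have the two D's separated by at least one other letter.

300

Total arrangements of NNODWDN: 7!/(3!·2!) = 420.
Arrangements with the D's together: treat DD as one letter, giving (6)!/(3!) = 120.
Hence 420 − 120 = 300.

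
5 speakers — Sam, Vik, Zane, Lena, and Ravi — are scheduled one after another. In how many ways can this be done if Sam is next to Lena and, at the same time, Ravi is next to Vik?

24

Treat {Sam,Lena} as one block (2 orders) and {Ravi,Vik} as another (2 orders).
That leaves 3 units to arrange: 2 × 2 × 3! = 4 × 6 = 24.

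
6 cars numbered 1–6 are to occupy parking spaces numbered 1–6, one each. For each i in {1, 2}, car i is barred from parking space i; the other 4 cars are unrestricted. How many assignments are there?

Let Aᵢ (for i ∈ {1, 2}) be the placements that put car i in its forbidden parking space. Any j of these fix j positions, leaving (6−j)! ways to fill the rest, and there are C(2,j) ways to pick which j.
By inclusion–exclusion, the number of valid placements is Σ_{j=0}^{2} (−1)^j C(2,j)·(6−j)!.
Computing: 720 − 240 + 24 = 504.

504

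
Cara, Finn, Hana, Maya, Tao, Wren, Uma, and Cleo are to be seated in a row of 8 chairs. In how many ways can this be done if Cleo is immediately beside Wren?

Glue Cleo and Wren into one block (2 internal orders), leaving 7 units to arrange in a row.
So the count is 2·(7)! = 10080.

10080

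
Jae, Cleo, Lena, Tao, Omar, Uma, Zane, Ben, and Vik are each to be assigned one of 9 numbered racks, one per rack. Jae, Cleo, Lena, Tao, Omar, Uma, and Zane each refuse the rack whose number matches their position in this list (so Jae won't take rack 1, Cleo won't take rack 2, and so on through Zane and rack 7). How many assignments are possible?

Let Aᵢ (for 1 ≤ i ≤ 7) be the placements that put person i in their forbidden rack. Any j of these fix j positions, leaving (9−j)! ways to fill the rest, and there are C(7,j) ways to pick which j.
By inclusion–exclusion, the number of valid placements is Σ_{j=0}^{7} (−1)^j C(7,j)·(9−j)!.
Computing: 362880 − 282240 + 105840 − 25200 + 4200 − 504 + 42 − 2 = 165016.

165016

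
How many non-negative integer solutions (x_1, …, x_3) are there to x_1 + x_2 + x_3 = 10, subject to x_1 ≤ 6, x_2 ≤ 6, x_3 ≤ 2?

Without the upper bounds there are C(12,2) = 66 ways to split 10 among 3 variables.
Subtract solutions that violate a single cap (substitute x_i' = x_i − (cap_i+1)): x_1 ≥ 7 gives C(5,2) = 10; x_2 ≥ 7 gives C(5,2) = 10; x_3 ≥ 3 gives C(9,2) = 36. Together 56.
Add back pairs where two caps are both exceeded: 0 + 1 + 1 = 2.
By inclusion–exclusion the count is 66 − 56 + 2 = 12.

12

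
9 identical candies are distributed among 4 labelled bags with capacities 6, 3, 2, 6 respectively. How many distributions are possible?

By stars and bars, unrestricted non-negative solutions to x_1+…+x_4 = 9 number C(9+3,3) = 220.
Subtract solutions that violate a single cap (substitute x_i' = x_i − (cap_i+1)): x_1 ≥ 7 gives C(5,3) = 10; x_2 ≥ 4 gives C(8,3) = 56; x_3 ≥ 3 gives C(9,3) = 84; x_4 ≥ 7 gives C(5,3) = 10. Together 160.
Add back pairs where two caps are both exceeded: 0 + 0 + 0 + 10 + 0 + 0 = 10.
By inclusion–exclusion the count is 220 − 160 + 10 = 70.

70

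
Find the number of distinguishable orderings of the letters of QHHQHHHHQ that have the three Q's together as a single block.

7

Treat the 3 copies of Q as a single block. The multiset to arrange is then {QQQ, H, H, H, H, H, H}, 7 items in all.
That gives (7)!/(6!) = 7 arrangements.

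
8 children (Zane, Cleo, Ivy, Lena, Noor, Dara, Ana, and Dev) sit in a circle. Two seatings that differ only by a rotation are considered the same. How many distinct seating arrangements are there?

5040

Seat Zane anywhere (absorbing the rotational symmetry), then permute the other 7: (7)! = 5040.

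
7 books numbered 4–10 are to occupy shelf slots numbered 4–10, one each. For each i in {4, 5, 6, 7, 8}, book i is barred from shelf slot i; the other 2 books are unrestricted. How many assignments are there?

2428

Let Aᵢ (for 4 ≤ i ≤ 8) be the placements that put book i in its forbidden shelf slot. Any j of these fix j positions, leaving (7−j)! ways to fill the rest, and there are C(5,j) ways to pick which j.
By inclusion–exclusion, the number of valid placements is Σ_{j=0}^{5} (−1)^j C(5,j)·(7−j)!.
Computing: 5040 − 3600 + 1200 − 240 + 30 − 2 = 2428.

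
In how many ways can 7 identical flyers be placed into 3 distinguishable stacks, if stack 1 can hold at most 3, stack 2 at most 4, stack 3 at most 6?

Without the upper bounds there are C(9,2) = 36 ways to split 7 among 3 stacks.
Subtract solutions that violate a single cap (substitute x_i' = x_i − (cap_i+1)): x_1 ≥ 4 gives C(5,2) = 10; x_2 ≥ 5 gives C(4,2) = 6; x_3 ≥ 7 gives C(2,2) = 1. Together 17.
No two caps can be exceeded simultaneously, so the pair terms are all 0.
By inclusion–exclusion the count is 36 − 17 + 0 = 19.

19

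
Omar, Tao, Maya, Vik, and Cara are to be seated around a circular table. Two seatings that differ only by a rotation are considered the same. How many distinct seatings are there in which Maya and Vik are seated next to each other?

12

Glue Maya and Vik into a block (2 internal orders). Seating 4 units around a circle gives (3)! arrangements.
So 2 × (3)! = 2 × 6 = 12.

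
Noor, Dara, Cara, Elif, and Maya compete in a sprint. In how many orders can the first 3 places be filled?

There are 5 choices for 1st place, 4 for 2nd, and 3 for 3rd.
That gives 5 × 4 × 3 = 60.

60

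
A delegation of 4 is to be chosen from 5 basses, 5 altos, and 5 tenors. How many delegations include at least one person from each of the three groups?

750

With no constraint there are C(15,4) = 1365 possible selections.
Subtract selections that omit an entire group: no basses → C(10,4) = 210; no altos → C(10,4) = 210; no tenors → C(10,4) = 210.
Add back selections omitting two groups (i.e. drawn from a single group): C(5,4) + C(5,4) + C(5,4) = 15.
By inclusion–exclusion: 1365 − 630 + 15 = 750.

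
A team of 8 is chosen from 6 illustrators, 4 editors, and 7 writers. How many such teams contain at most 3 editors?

23595

Split by how many editors are chosen (0 through 3).
Sum: C(4,0)·C(13,8) + C(4,1)·C(13,7) + C(4,2)·C(13,6) + C(4,3)·C(13,5) = 1287 + 6864 + 10296 + 5148 = 23595.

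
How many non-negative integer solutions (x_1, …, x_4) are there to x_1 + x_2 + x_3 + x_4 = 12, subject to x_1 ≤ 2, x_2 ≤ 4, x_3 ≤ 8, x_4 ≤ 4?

Ignoring the caps, the number of non-negative solutions to x_1+…+x_4 = 12 is C(15,3) = 455.
Subtract solutions that violate a single cap (substitute x_i' = x_i − (cap_i+1)): x_1 ≥ 3 gives C(12,3) = 220; x_2 ≥ 5 gives C(10,3) = 120; x_3 ≥ 9 gives C(6,3) = 20; x_4 ≥ 5 gives C(10,3) = 120. Together 480.
Add back pairs where two caps are both exceeded: 35 + 1 + 35 + 0 + 10 + 0 = 81.
By inclusion–exclusion the count is 455 − 480 + 81 = 56.

56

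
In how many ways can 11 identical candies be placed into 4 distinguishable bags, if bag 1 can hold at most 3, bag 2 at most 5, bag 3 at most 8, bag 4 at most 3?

Without the upper bounds there are C(14,3) = 364 ways to split 11 among 4 bags.
Subtract solutions that violate a single cap (substitute x_i' = x_i − (cap_i+1)): x_1 ≥ 4 gives C(10,3) = 120; x_2 ≥ 6 gives C(8,3) = 56; x_3 ≥ 9 gives C(5,3) = 10; x_4 ≥ 4 gives C(10,3) = 120. Together 306.
Add back pairs where two caps are both exceeded: 4 + 0 + 20 + 0 + 4 + 0 = 28.
By inclusion–exclusion the count is 364 − 306 + 28 = 86.

86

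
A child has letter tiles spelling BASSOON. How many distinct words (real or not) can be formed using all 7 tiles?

1260

Letter multiplicities in BASSOON: A×1, B×1, N×1, O×2, S×2.
So there are 7! / (2!·2!) = 1260 distinguishable arrangements.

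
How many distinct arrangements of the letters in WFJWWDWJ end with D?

Fix D in the last position and arrange the remaining 7 letters.
Those 7 letters have J appearing twice and W appearing 4 times, giving (7)!/(4!·2!) = 105.

105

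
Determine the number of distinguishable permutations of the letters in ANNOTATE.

5040

The 8 letters of ANNOTATE have repeats: A appearing twice, N appearing twice, and T appearing twice.
The number of distinct arrangements is 8!/(2!·2!·2!) = 40320/8 = 5040.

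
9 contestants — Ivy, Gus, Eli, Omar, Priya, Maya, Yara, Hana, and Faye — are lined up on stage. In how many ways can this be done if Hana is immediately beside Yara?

Place the 7 others and the Hana-Yara pair as 8 objects in a line; the pair has 2 internal arrangements.
So the count is 2·(8)! = 80640.

80640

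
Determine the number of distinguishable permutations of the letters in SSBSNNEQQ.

15120

Letter multiplicities in SSBSNNEQQ: B×1, E×1, N×2, Q×2, S×3.
So there are 9! / (3!·2!·2!) = 15120 distinguishable arrangements.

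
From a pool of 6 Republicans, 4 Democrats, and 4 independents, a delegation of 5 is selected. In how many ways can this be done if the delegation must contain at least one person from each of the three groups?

1448

With no constraint there are C(14,5) = 2002 possible selections.
Selections missing a whole group: no Republicans → C(8,5) = 56; no Democrats → C(10,5) = 252; no independents → C(10,5) = 252.
Add back selections omitting two groups (i.e. drawn from a single group): C(6,5) + C(4,5) + C(4,5) = 6.
By inclusion–exclusion: 2002 − 560 + 6 = 1448.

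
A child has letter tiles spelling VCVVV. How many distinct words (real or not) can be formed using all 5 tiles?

VCVVV has 5 letters with V appearing 4 times.
Dividing 5! = 120 by 4! = 24 for the repeated letters gives 5.

5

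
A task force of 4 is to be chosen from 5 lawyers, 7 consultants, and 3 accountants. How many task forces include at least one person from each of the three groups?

With no constraint there are C(15,4) = 1365 possible selections.
Selections missing a whole group: no lawyers → C(10,4) = 210; no consultants → C(8,4) = 70; no accountants → C(12,4) = 495.
Add back selections omitting two groups (i.e. drawn from a single group): C(5,4) + C(7,4) + C(3,4) = 40.
By inclusion–exclusion: 1365 − 775 + 40 = 630.

630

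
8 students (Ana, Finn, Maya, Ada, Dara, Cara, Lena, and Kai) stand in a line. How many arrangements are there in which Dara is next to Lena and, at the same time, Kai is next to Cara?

2880

Treat {Dara,Lena} as one block (2 orders) and {Kai,Cara} as another (2 orders).
That leaves 6 units to arrange: 2 × 2 × 6! = 4 × 720 = 2880.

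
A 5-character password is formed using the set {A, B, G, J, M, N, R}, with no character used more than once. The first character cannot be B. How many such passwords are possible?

The first character has 7−1 = 6 choices (anything except B).
The remaining 4 characters are filled from the other 6 symbols without repetition: 6 × 5 × 4 × 3 = 360.
Total: 6 × 360 = 2160.

2160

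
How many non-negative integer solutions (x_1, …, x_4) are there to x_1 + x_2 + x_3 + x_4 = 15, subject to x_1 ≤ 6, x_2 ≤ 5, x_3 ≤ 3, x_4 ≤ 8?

Ignoring the caps, the number of non-negative solutions to x_1+…+x_4 = 15 is C(18,3) = 816.
Subtract solutions that violate a single cap (substitute x_i' = x_i − (cap_i+1)): x_1 ≥ 7 gives C(11,3) = 165; x_2 ≥ 6 gives C(12,3) = 220; x_3 ≥ 4 gives C(14,3) = 364; x_4 ≥ 9 gives C(9,3) = 84. Together 833.
Add back pairs where two caps are both exceeded: 10 + 35 + 0 + 56 + 1 + 10 = 112.
By inclusion–exclusion the count is 816 − 833 + 112 = 95.

95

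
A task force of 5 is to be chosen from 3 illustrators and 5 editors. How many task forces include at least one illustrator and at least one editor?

Total 5-person selections from all 8: C(8,5) = 56.
Subtract selections that omit an entire group: no illustrators → C(5,5) = 1; no editors → C(3,5) = 0.
Both groups omitted at once is impossible, so 56 − 1 = 55.

55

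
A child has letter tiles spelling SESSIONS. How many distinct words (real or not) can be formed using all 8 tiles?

Letter multiplicities in SESSIONS: E×1, I×1, N×1, O×1, S×4.
So there are 8! / (4!) = 1680 distinguishable arrangements.

1680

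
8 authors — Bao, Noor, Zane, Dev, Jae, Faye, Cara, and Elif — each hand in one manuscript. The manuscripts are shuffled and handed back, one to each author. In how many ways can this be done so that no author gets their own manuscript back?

This is the derangement count D_8: permutations of 8 items with no fixed point.
By inclusion–exclusion this is Σ_{j=0}^{8} (−1)^j C(8,j)·(8−j)!.
Computing: 40320 − 40320 + 20160 − 6720 + 1680 − 336 + 56 − 8 + 1 = 14833.

14833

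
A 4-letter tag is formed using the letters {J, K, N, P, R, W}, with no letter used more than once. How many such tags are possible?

360

Choose and order 4 of the 6 symbols: the first letter has 6 options, the next 5, then 4, 3.
That product is 6 × 5 × 4 × 3 = 360.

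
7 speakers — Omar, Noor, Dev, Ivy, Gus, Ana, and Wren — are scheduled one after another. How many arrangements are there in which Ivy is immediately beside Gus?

Glue Ivy and Gus into one block (2 internal orders), leaving 6 units to arrange in a row.
So the count is 2·(6)! = 1440.

1440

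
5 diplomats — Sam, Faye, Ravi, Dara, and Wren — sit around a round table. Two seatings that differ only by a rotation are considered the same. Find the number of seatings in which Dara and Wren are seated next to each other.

12

Glue Dara and Wren into a block (2 internal orders). Seating 4 units around a circle gives (3)! arrangements.
So 2 × (3)! = 2 × 6 = 12.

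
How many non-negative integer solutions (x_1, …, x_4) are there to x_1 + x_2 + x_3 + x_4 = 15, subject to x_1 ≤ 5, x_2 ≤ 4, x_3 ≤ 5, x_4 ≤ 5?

Ignoring the caps, the number of non-negative solutions to x_1+…+x_4 = 15 is C(18,3) = 816.
Subtract solutions that violate a single cap (substitute x_i' = x_i − (cap_i+1)): x_1 ≥ 6 gives C(12,3) = 220; x_2 ≥ 5 gives C(13,3) = 286; x_3 ≥ 6 gives C(12,3) = 220; x_4 ≥ 6 gives C(12,3) = 220. Together 946.
Add back pairs where two caps are both exceeded: 35 + 20 + 20 + 35 + 35 + 20 = 165.
By inclusion–exclusion the count is 816 − 946 + 165 = 35.

35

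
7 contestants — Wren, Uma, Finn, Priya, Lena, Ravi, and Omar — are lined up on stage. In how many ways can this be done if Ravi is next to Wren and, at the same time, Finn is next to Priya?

Treat {Ravi,Wren} as one block (2 orders) and {Finn,Priya} as another (2 orders).
That leaves 5 units to arrange: 2 × 2 × 5! = 4 × 120 = 480.

480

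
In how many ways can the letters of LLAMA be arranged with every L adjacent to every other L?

12

Treat the 2 copies of L as a single block. The multiset to arrange is then {LL, A, A, M}, 4 items in all.
That gives (4)!/(2!) = 12 arrangements.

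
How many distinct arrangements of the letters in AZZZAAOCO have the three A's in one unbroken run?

420

Treat the 3 copies of A as a single block. The multiset to arrange is then {AAA, C, O, O, Z, Z, Z}, 7 items in all.
That gives (7)!/(3!·2!) = 420 arrangements.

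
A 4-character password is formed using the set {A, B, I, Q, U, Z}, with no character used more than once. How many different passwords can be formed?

This is a permutation of 4 out of 6: P(6,4) = 6!/2!.
6 × 5 × 4 × 3 = 360.

360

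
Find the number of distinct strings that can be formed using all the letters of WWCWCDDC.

560

Letter multiplicities in WWCWCDDC: C×3, D×2, W×3.
So there are 8! / (3!·3!·2!) = 560 distinguishable arrangements.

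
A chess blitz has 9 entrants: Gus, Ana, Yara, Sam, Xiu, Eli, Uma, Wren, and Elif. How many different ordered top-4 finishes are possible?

This is an ordered selection of 4 from 9: P(9,4).
That gives 9 × 8 × 7 × 6 = 3024.

3024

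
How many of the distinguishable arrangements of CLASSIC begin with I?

180

With the first slot taken by I, it remains to arrange the other 6 letters (CLASSC).
Those 6 letters have C appearing twice and S appearing twice, giving (6)!/(2!·2!) = 180.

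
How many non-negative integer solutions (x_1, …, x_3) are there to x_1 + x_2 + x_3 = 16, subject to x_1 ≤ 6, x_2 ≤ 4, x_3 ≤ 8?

By stars and bars, unrestricted non-negative solutions to x_1+…+x_3 = 16 number C(16+2,2) = 153.
Subtract solutions that violate a single cap (substitute x_i' = x_i − (cap_i+1)): x_1 ≥ 7 gives C(11,2) = 55; x_2 ≥ 5 gives C(13,2) = 78; x_3 ≥ 9 gives C(9,2) = 36. Together 169.
Add back pairs where two caps are both exceeded: 15 + 1 + 6 = 22.
By inclusion–exclusion the count is 153 − 169 + 22 = 6.

6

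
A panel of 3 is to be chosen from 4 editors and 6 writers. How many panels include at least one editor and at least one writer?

Total 3-person selections from all 10: C(10,3) = 120.
Subtract selections that omit an entire group: no editors → C(6,3) = 20; no writers → C(4,3) = 4.
Both groups omitted at once is impossible, so 120 − 24 = 96.

96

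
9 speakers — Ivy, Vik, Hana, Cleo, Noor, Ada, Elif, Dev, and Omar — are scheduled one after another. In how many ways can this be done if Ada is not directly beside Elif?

282240

Of the 9! = 362880 arrangements, those with Ada and Elif adjacent number 2 × 8! = 80640 (treat the pair as a block with 2 internal orders).
So 362880 − 80640 = 282240 arrangements keep them apart.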